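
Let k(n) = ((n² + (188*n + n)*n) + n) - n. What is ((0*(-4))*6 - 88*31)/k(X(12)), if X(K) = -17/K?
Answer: -196416/27455 ≈ -7.1541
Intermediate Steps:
k(n) = 190*n² (k(n) = ((n² + (189*n)*n) + n) - n = ((n² + 189*n²) + n) - n = (190*n² + n) - n = (n + 190*n²) - n = 190*n²)
((0*(-4))*6 - 88*31)/k(X(12)) = ((0*(-4))*6 - 88*31)/((190*(-17/12)²)) = (0*6 - 2728)/((190*(-17*1/12)²)) = (0 - 2728)/((190*(-17/12)²)) = -2728/(190*(289/144)) = -2728/27455/72 = -2728*72/27455 = -196416/27455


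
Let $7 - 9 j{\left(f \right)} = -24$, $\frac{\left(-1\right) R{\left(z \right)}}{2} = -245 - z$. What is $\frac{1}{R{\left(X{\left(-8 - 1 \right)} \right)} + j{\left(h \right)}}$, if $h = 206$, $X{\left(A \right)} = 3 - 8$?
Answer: $\frac{9}{4351} \approx 0.0020685$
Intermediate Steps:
$X{\left(A \right)} = -5$
$R{\left(z \right)} = 490 + 2 z$ ($R{\left(z \right)} = - 2 \left(-245 - z\right) = 490 + 2 z$)
$j{\left(f \right)} = \frac{31}{9}$ ($j{\left(f \right)} = \frac{7}{9} - - \frac{8}{3} = \frac{7}{9} + \frac{8}{3} = \frac{31}{9}$)
$\frac{1}{R{\left(X{\left(-8 - 1 \right)} \right)} + j{\left(h \right)}} = \frac{1}{\left(490 + 2 \left(-5\right)\right) + \frac{31}{9}} = \frac{1}{\left(490 - 10\right) + \frac{31}{9}} = \frac{1}{480 + \frac{31}{9}} = \frac{1}{\frac{4351}{9}} = \frac{9}{4351}$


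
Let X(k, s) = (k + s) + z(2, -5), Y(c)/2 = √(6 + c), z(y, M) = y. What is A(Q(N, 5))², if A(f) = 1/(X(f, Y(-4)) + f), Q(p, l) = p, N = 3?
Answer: 9/392 - √2/98 ≈ 0.0085284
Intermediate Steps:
Y(c) = 2*√(6 + c)
X(k, s) = 2 + k + s (X(k, s) = (k + s) + 2 = 2 + k + s)
A(f) = 1/(2 + 2*f + 2*√2) (A(f) = 1/((2 + f + 2*√(6 - 4)) + f) = 1/((2 + f + 2*√2) + f) = 1/(2 + 2*f + 2*√2))
A(Q(N, 5))² = (1/(2*(1 + 3 + √2)))² = (1/(2*(4 + √2)))² = 1/(4*(4 + √2)²)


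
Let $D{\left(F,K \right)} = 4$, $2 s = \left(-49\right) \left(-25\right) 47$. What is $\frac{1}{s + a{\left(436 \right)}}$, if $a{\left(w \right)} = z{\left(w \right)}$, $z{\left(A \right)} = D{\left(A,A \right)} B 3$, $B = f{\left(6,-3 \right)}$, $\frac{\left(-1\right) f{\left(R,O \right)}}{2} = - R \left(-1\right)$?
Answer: $\frac{2}{57287} \approx 3.4912 \cdot 10^{-5}$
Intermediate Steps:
$s = \frac{57575}{2}$ ($s = \frac{\left(-49\right) \left(-25\right) 47}{2} = \frac{1225 \cdot 47}{2} = \frac{1}{2} \cdot 57575 = \frac{57575}{2} \approx 28788.0$)
$f{\left(R,O \right)} = - 2 R$ ($f{\left(R,O \right)} = - 2 - R \left(-1\right) = - 2 R$)
$B = -12$ ($B = \left(-2\right) 6 = -12$)
$z{\left(A \right)} = -144$ ($z{\left(A \right)} = 4 \left(-12\right) 3 = \left(-48\right) 3 = -144$)
$a{\left(w \right)} = -144$
$\frac{1}{s + a{\left(436 \right)}} = \frac{1}{\frac{57575}{2} - 144} = \frac{1}{\frac{57287}{2}} = \frac{2}{57287}$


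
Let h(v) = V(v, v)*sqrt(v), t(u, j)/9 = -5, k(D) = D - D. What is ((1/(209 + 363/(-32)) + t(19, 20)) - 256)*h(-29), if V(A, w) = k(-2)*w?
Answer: 0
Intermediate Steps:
k(D) = 0
t(u, j) = -45 (t(u, j) = 9*(-5) = -45)
V(A, w) = 0 (V(A, w) = 0*w = 0)
h(v) = 0 (h(v) = 0*sqrt(v) = 0)
((1/(209 + 363/(-32)) + t(19, 20)) - 256)*h(-29) = ((1/(209 + 363/(-32)) - 45) - 256)*0 = ((1/(209 + 363*(-1/32)) - 45) - 256)*0 = ((1/(209 - 363/32) - 45) - 256)*0 = ((1/(6325/32) - 45) - 256)*0 = ((32/6325 - 45) - 256)*0 = (-284593/6325 - 256)*0 = -1903793/6325*0 = 0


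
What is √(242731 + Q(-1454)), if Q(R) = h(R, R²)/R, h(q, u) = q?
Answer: 2*√60683 ≈ 492.68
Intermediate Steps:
Q(R) = 1 (Q(R) = R/R = 1)
√(242731 + Q(-1454)) = √(242731 + 1) = √242732 = 2*√60683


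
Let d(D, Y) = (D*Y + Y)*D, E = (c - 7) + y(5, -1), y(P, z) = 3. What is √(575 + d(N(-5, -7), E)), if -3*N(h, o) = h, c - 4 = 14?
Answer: √5735/3 ≈ 25.243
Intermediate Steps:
c = 18 (c = 4 + 14 = 18)
N(h, o) = -h/3
E = 14 (E = (18 - 7) + 3 = 11 + 3 = 14)
d(D, Y) = D*(Y + D*Y) (d(D, Y) = (Y + D*Y)*D = D*(Y + D*Y))
√(575 + d(N(-5, -7), E)) = √(575 - ⅓*(-5)*14*(1 - ⅓*(-5))) = √(575 + (5/3)*14*(1 + 5/3)) = √(575 + (5/3)*14*(8/3)) = √(575 + 560/9) = √(5735/9) = √5735/3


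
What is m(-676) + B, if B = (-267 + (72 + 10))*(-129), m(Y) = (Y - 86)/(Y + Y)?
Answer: 16133121/676 ≈ 23866.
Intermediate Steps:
m(Y) = (-86 + Y)/(2*Y) (m(Y) = (-86 + Y)/((2*Y)) = (-86 + Y)*(1/(2*Y)) = (-86 + Y)/(2*Y))
B = 23865 (B = (-267 + 82)*(-129) = -185*(-129) = 23865)
m(-676) + B = (½)*(-86 - 676)/(-676) + 23865 = (½)*(-1/676)*(-762) + 23865 = 381/676 + 23865 = 16133121/676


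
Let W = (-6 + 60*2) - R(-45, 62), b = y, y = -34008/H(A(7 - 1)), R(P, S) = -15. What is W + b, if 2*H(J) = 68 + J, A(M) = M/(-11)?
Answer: -326229/371 ≈ -879.32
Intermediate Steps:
A(M) = -M/11 (A(M) = M*(-1/11) = -M/11)
H(J) = 34 + J/2 (H(J) = (68 + J)/2 = 34 + J/2)
y = -374088/371 (y = -34008/(34 + (-(7 - 1)/11)/2) = -34008/(34 + (-1/11*6)/2) = -34008/(34 + (½)*(-6/11)) = -34008/(34 - 3/11) = -34008/371/11 = -34008*11/371 = -374088/371 ≈ -1008.3)
b = -374088/371 ≈ -1008.3
W = 129 (W = (-6 + 60*2) - 1*(-15) = (-6 + 120) + 15 = 114 + 15 = 129)
W + b = 129 - 374088/371 = -326229/371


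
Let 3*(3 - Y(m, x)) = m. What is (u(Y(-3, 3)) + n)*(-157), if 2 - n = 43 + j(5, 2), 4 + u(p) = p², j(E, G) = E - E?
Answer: 4553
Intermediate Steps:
j(E, G) = 0
Y(m, x) = 3 - m/3
u(p) = -4 + p²
n = -41 (n = 2 - (43 + 0) = 2 - 1*43 = 2 - 43 = -41)
(u(Y(-3, 3)) + n)*(-157) = ((-4 + (3 - ⅓*(-3))²) - 41)*(-157) = ((-4 + (3 + 1)²) - 41)*(-157) = ((-4 + 4²) - 41)*(-157) = ((-4 + 16) - 41)*(-157) = (12 - 41)*(-157) = -29*(-157) = 4553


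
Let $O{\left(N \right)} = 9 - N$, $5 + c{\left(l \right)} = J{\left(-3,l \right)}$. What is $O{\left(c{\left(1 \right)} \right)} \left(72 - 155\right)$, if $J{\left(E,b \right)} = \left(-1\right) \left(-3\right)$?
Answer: $-913$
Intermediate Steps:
$J{\left(E,b \right)} = 3$
$c{\left(l \right)} = -2$ ($c{\left(l \right)} = -5 + 3 = -2$)
$O{\left(c{\left(1 \right)} \right)} \left(72 - 155\right) = \left(9 - -2\right) \left(72 - 155\right) = \left(9 + 2\right) \left(-83\right) = 11 \left(-83\right) = -913$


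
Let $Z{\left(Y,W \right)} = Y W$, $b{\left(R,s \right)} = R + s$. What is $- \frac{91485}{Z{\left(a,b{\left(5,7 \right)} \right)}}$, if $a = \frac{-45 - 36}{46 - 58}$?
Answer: $- \frac{10165}{9} \approx -1129.4$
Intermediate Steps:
$a = \frac{27}{4}$ ($a = - \frac{81}{-12} = \left(-81\right) \left(- \frac{1}{12}\right) = \frac{27}{4} \approx 6.75$)
$Z{\left(Y,W \right)} = W Y$
$- \frac{91485}{Z{\left(a,b{\left(5,7 \right)} \right)}} = - \frac{91485}{\left(5 + 7\right) \frac{27}{4}} = - \frac{91485}{12 \cdot \frac{27}{4}} = - \frac{91485}{81} = \left(-91485\right) \frac{1}{81} = - \frac{10165}{9}$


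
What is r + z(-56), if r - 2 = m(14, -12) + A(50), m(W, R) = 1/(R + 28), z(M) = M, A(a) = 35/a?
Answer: -4259/80 ≈ -53.237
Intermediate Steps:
m(W, R) = 1/(28 + R)
r = 221/80 (r = 2 + (1/(28 - 12) + 35/50) = 2 + (1/16 + 35*(1/50)) = 2 + (1/16 + 7/10) = 2 + 61/80 = 221/80 ≈ 2.7625)
r + z(-56) = 221/80 - 56 = -4259/80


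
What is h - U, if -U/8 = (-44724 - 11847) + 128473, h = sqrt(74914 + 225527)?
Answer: 575216 + sqrt(300441) ≈ 5.7576e+5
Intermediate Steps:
h = sqrt(300441) ≈ 548.13
U = -575216 (U = -8*((-44724 - 11847) + 128473) = -8*(-56571 + 128473) = -8*71902 = -575216)
h - U = sqrt(300441) - 1*(-575216) = sqrt(300441) + 575216 = 575216 + sqrt(300441)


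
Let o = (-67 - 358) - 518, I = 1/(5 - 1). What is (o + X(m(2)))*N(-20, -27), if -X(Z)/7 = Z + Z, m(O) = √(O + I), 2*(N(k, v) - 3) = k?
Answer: 6748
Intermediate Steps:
I = ¼ (I = 1/4 = ¼ ≈ 0.25000)
N(k, v) = 3 + k/2
m(O) = √(¼ + O) (m(O) = √(O + ¼) = √(¼ + O))
X(Z) = -14*Z (X(Z) = -7*(Z + Z) = -14*Z)
o = -943 (o = -425 - 518 = -943)
(o + X(m(2)))*N(-20, -27) = (-943 - 7*√(1 + 4*2))*(3 + (½)*(-20)) = (-943 - 7*√(1 + 8))*(3 - 10) = (-943 - 7*√9)*(-7) = (-943 - 7*3)*(-7) = (-943 - 14*3/2)*(-7) = (-943 - 21)*(-7) = -964*(-7) = 6748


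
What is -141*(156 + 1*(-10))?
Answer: -20586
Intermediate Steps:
-141*(156 + 1*(-10)) = -141*(156 - 10) = -141*146 = -20586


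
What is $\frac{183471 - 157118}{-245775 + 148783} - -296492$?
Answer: $\frac{28757325711}{96992} \approx 2.9649 \cdot 10^{5}$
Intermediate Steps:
$\frac{183471 - 157118}{-245775 + 148783} - -296492 = \frac{26353}{-96992} + 296492 = 26353 \left(- \frac{1}{96992}\right) + 296492 = - \frac{26353}{96992} + 296492 = \frac{28757325711}{96992}$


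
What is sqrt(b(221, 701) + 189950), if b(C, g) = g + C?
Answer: 6*sqrt(5302) ≈ 436.89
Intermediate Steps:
b(C, g) = C + g
sqrt(b(221, 701) + 189950) = sqrt((221 + 701) + 189950) = sqrt(922 + 189950) = sqrt(190872) = 6*sqrt(5302)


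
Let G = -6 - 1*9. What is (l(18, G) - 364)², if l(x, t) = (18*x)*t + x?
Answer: 27102436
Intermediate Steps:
G = -15 (G = -6 - 9 = -15)
l(x, t) = x + 18*t*x (l(x, t) = 18*t*x + x = x + 18*t*x)
(l(18, G) - 364)² = (18*(1 + 18*(-15)) - 364)² = (18*(1 - 270) - 364)² = (18*(-269) - 364)² = (-4842 - 364)² = (-5206)² = 27102436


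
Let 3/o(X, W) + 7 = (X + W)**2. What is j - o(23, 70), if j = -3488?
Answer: -30143299/8642 ≈ -3488.0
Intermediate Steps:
o(X, W) = 3/(-7 + (W + X)**2) (o(X, W) = 3/(-7 + (X + W)**2) = 3/(-7 + (W + X)**2))
j - o(23, 70) = -3488 - 3/(-7 + (70 + 23)**2) = -3488 - 3/(-7 + 93**2) = -3488 - 3/(-7 + 8649) = -3488 - 3/8642 = -30143299/8642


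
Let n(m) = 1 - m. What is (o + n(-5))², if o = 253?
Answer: 67081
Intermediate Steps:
(o + n(-5))² = (253 + (1 - 1*(-5)))² = (253 + (1 + 5))² = (253 + 6)² = 259² = 67081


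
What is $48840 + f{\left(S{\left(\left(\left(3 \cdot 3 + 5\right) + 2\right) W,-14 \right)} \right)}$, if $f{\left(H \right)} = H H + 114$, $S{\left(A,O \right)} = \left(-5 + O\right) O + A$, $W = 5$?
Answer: $168670$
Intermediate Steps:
$S{\left(A,O \right)} = A + O \left(-5 + O\right)$ ($S{\left(A,O \right)} = O \left(-5 + O\right) + A = A + O \left(-5 + O\right)$)
$f{\left(H \right)} = 114 + H^{2}$ ($f{\left(H \right)} = H^{2} + 114 = 114 + H^{2}$)
$48840 + f{\left(S{\left(\left(\left(3 \cdot 3 + 5\right) + 2\right) W,-14 \right)} \right)} = 48840 + \left(114 + \left(\left(\left(3 \cdot 3 + 5\right) + 2\right) 5 + \left(-14\right)^{2} - -70\right)^{2}\right) = 48840 + \left(114 + \left(\left(\left(9 + 5\right) + 2\right) 5 + 196 + 70\right)^{2}\right) = 48840 + \left(114 + \left(\left(14 + 2\right) 5 + 196 + 70\right)^{2}\right) = 48840 + \left(114 + \left(16 \cdot 5 + 196 + 70\right)^{2}\right) = 48840 + \left(114 + \left(80 + 196 + 70\right)^{2}\right) = 48840 + \left(114 + 346^{2}\right) = 48840 + \left(114 + 119716\right) = 48840 + 119830 = 168670$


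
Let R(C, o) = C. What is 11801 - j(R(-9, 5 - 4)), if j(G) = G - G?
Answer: 11801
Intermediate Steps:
j(G) = 0
11801 - j(R(-9, 5 - 4)) = 11801 - 1*0 = 11801 + 0 = 11801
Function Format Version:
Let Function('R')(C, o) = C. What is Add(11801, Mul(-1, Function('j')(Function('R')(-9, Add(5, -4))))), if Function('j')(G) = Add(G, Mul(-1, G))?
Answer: 11801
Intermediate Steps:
Function('j')(G) = 0
Add(11801, Mul(-1, Function('j')(Function('R')(-9, Add(5, -4))))) = Add(11801, Mul(-1, 0)) = Add(11801, 0) = 11801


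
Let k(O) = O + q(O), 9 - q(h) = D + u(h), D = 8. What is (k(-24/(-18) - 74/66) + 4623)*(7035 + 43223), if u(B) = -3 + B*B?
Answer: 253249308130/1089 ≈ 2.3255e+8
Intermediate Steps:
u(B) = -3 + B**2
q(h) = 4 - h**2 (q(h) = 9 - (8 + (-3 + h**2)) = 9 - (5 + h**2) = 9 + (-5 - h**2) = 4 - h**2)
k(O) = 4 + O - O**2 (k(O) = O + (4 - O**2) = 4 + O - O**2)
(k(-24/(-18) - 74/66) + 4623)*(7035 + 43223) = ((4 + (-24/(-18) - 74/66) - (-24/(-18) - 74/66)**2) + 4623)*(7035 + 43223) = ((4 + (-24*(-1/18) - 74*1/66) - (-24*(-1/18) - 74*1/66)**2) + 4623)*50258 = ((4 + (4/3 - 37/33) - (4/3 - 37/33)**2) + 4623)*50258 = ((4 + 7/33 - (7/33)**2) + 4623)*50258 = ((4 + 7/33 - 1*49/1089) + 4623)*50258 = ((4 + 7/33 - 49/1089) + 4623)*50258 = (4538/1089 + 4623)*50258 = (5038985/1089)*50258 = 253249308130/1089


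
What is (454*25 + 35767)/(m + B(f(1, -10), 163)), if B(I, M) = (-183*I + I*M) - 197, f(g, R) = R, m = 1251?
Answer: 47117/1254 ≈ 37.573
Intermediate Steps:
B(I, M) = -197 - 183*I + I*M
(454*25 + 35767)/(m + B(f(1, -10), 163)) = (454*25 + 35767)/(1251 + (-197 - 183*(-10) - 10*163)) = (11350 + 35767)/(1251 + (-197 + 1830 - 1630)) = 47117/(1251 + 3) = 47117/1254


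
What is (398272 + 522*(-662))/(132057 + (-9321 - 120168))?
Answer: 13177/642 ≈ 20.525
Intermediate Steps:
(398272 + 522*(-662))/(132057 + (-9321 - 120168)) = (398272 - 345564)/(132057 - 129489) = 52708/2568 = 52708*(1/2568) = 13177/642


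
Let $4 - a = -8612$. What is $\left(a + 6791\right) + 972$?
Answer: $16379$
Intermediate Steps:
$a = 8616$ ($a = 4 - -8612 = 4 + 8612 = 8616$)
$\left(a + 6791\right) + 972 = \left(8616 + 6791\right) + 972 = 15407 + 972 = 16379$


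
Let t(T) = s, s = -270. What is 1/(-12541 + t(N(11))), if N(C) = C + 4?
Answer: -1/12811 ≈ -7.8058e-5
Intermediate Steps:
N(C) = 4 + C
t(T) = -270
1/(-12541 + t(N(11))) = 1/(-12541 - 270) = 1/(-12811) = -1/12811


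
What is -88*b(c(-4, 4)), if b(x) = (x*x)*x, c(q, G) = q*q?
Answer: -360448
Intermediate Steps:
c(q, G) = q²
b(x) = x³ (b(x) = x²*x = x³)
-88*b(c(-4, 4)) = -88*((-4)²)³ = -88*16³ = -88*4096 = -360448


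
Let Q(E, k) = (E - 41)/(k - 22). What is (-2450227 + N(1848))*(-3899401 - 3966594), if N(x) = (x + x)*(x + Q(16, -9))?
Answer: -1068766985966945/31 ≈ -3.4476e+13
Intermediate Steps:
Q(E, k) = (-41 + E)/(-22 + k)
N(x) = 2*x*(25/31 + x) (N(x) = (x + x)*(x + (-41 + 16)/(-22 - 9)) = (2*x)*(x - 25/(-31)) = (2*x)*(x - 1/31*(-25)) = (2*x)*(x + 25/31) = (2*x)*(25/31 + x) = 2*x*(25/31 + x))
(-2450227 + N(1848))*(-3899401 - 3966594) = (-2450227 + (2/31)*1848*(25 + 31*1848))*(-3899401 - 3966594) = (-2450227 + (2/31)*1848*(25 + 57288))*(-7865995) = (-2450227 + (2/31)*1848*57313)*(-7865995) = (-2450227 + 211828848/31)*(-7865995) = (135871811/31)*(-7865995) = -1068766985966945/31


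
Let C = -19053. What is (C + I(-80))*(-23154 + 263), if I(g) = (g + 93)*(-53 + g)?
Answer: 475720762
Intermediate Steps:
I(g) = (-53 + g)*(93 + g) (I(g) = (93 + g)*(-53 + g) = (-53 + g)*(93 + g))
(C + I(-80))*(-23154 + 263) = (-19053 + (-4929 + (-80)² + 40*(-80)))*(-23154 + 263) = (-19053 + (-4929 + 6400 - 3200))*(-22891) = (-19053 - 1729)*(-22891) = -20782*(-22891) = 475720762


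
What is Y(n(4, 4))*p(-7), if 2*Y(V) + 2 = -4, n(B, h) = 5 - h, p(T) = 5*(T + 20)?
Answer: -195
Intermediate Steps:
p(T) = 100 + 5*T (p(T) = 5*(20 + T) = 100 + 5*T)
Y(V) = -3 (Y(V) = -1 + (½)*(-4) = -1 - 2 = -3)
Y(n(4, 4))*p(-7) = -3*(100 + 5*(-7)) = -3*(100 - 35) = -3*65 = -195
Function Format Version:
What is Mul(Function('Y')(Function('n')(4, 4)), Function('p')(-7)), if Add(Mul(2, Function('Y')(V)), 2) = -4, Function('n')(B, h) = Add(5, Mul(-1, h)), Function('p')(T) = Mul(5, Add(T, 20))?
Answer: -195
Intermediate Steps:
Function('p')(T) = Add(100, Mul(5, T)) (Function('p')(T) = Mul(5, Add(20, T)) = Add(100, Mul(5, T)))
Function('Y')(V) = -3 (Function('Y')(V) = Add(-1, Mul(Rational(1, 2), -4)) = Add(-1, -2) = -3)
Mul(Function('Y')(Function('n')(4, 4)), Function('p')(-7)) = Mul(-3, Add(100, Mul(5, -7))) = Mul(-3, Add(100, -35)) = Mul(-3, 65) = -195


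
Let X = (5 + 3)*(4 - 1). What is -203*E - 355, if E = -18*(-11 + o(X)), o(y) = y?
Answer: 47147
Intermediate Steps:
X = 24 (X = 8*3 = 24)
E = -234 (E = -18*(-11 + 24) = -18*13 = -234)
-203*E - 355 = -203*(-234) - 355 = 47502 - 355 = 47147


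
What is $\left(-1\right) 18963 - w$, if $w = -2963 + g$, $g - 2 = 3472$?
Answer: $-19474$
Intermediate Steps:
$g = 3474$ ($g = 2 + 3472 = 3474$)
$w = 511$ ($w = -2963 + 3474 = 511$)
$\left(-1\right) 18963 - w = \left(-1\right) 18963 - 511 = -18963 - 511 = -19474$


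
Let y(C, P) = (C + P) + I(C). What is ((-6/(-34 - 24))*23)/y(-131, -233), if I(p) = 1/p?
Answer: -3013/460955 ≈ -0.0065364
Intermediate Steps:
y(C, P) = C + P + 1/C (y(C, P) = (C + P) + 1/C = C + P + 1/C)
((-6/(-34 - 24))*23)/y(-131, -233) = ((-6/(-34 - 24))*23)/(-131 - 233 + 1/(-131)) = ((-6/(-58))*23)/(-131 - 233 - 1/131) = (-1/58*(-6)*23)/(-47685/131) = ((3/29)*23)*(-131/47685) = (69/29)*(-131/47685) = -3013/460955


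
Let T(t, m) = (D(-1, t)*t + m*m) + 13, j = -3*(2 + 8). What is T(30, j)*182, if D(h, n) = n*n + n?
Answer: 5243966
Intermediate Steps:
D(h, n) = n + n² (D(h, n) = n² + n = n + n²)
j = -30 (j = -3*10 = -30)
T(t, m) = 13 + m² + t²*(1 + t) (T(t, m) = ((t*(1 + t))*t + m*m) + 13 = (t²*(1 + t) + m²) + 13 = (m² + t²*(1 + t)) + 13 = 13 + m² + t²*(1 + t))
T(30, j)*182 = (13 + (-30)² + 30²*(1 + 30))*182 = (13 + 900 + 900*31)*182 = (13 + 900 + 27900)*182 = 28813*182 = 5243966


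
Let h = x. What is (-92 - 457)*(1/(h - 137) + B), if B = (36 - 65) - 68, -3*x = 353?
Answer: 40686939/764 ≈ 53255.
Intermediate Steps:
x = -353/3 (x = -1/3*353 = -353/3 ≈ -117.67)
h = -353/3 ≈ -117.67
B = -97 (B = -29 - 68 = -97)
(-92 - 457)*(1/(h - 137) + B) = (-92 - 457)*(1/(-353/3 - 137) - 97) = -549*(1/(-764/3) - 97) = -549*(-3/764 - 97) = -549*(-74111/764) = 40686939/764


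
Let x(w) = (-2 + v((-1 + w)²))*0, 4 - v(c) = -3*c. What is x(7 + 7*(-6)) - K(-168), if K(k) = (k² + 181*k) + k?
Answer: 2352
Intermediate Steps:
v(c) = 4 + 3*c (v(c) = 4 - (-3)*c = 4 + 3*c)
x(w) = 0 (x(w) = (-2 + (4 + 3*(-1 + w)²))*0 = (2 + 3*(-1 + w)²)*0 = 0)
K(k) = k² + 182*k
x(7 + 7*(-6)) - K(-168) = 0 - (-168)*(182 - 168) = 0 - (-168)*14 = 0 - 1*(-2352) = 0 + 2352 = 2352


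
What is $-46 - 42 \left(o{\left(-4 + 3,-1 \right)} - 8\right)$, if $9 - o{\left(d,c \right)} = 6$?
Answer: $164$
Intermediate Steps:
$o{\left(d,c \right)} = 3$ ($o{\left(d,c \right)} = 9 - 6 = 3$)
$-46 - 42 \left(o{\left(-4 + 3,-1 \right)} - 8\right) = -46 - 42 \left(3 - 8\right) = -46 - -210 = -46 + 210 = 164$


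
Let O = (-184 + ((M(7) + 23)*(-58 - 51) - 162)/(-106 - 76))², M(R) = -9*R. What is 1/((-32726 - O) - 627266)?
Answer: -8281/5820452401 ≈ -1.4227e-6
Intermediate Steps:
O = 355058649/8281 (O = (-184 + ((-9*7 + 23)*(-58 - 51) - 162)/(-106 - 76))² = (-184 + ((-63 + 23)*(-109) - 162)/(-182))² = (-184 + (-40*(-109) - 162)*(-1/182))² = (-184 + (4360 - 162)*(-1/182))² = (-184 + 4198*(-1/182))² = (-184 - 2099/91)² = (-18843/91)² = 355058649/8281 ≈ 42876.)
1/((-32726 - O) - 627266) = 1/((-32726 - 1*355058649/8281) - 627266) = 1/((-32726 - 355058649/8281) - 627266) = 1/(-626062655/8281 - 627266) = 1/(-5820452401/8281) = -8281/5820452401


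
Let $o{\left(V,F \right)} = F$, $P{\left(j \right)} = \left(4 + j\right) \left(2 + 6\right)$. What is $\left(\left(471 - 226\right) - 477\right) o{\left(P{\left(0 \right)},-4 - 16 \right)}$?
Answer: $4640$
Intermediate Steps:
$P{\left(j \right)} = 32 + 8 j$ ($P{\left(j \right)} = \left(4 + j\right) 8 = 32 + 8 j$)
$\left(\left(471 - 226\right) - 477\right) o{\left(P{\left(0 \right)},-4 - 16 \right)} = \left(\left(471 - 226\right) - 477\right) \left(-4 - 16\right) = \left(\left(471 - 226\right) - 477\right) \left(-20\right) = \left(245 - 477\right) \left(-20\right) = \left(-232\right) \left(-20\right) = 4640$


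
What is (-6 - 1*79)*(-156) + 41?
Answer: 13301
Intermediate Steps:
(-6 - 1*79)*(-156) + 41 = (-6 - 79)*(-156) + 41 = -85*(-156) + 41 = 13260 + 41 = 13301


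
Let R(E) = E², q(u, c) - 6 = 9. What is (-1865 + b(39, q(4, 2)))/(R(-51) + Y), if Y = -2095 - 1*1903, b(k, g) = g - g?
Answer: 1865/1397 ≈ 1.3350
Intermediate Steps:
q(u, c) = 15 (q(u, c) = 6 + 9 = 15)
b(k, g) = 0
Y = -3998 (Y = -2095 - 1903 = -3998)
(-1865 + b(39, q(4, 2)))/(R(-51) + Y) = (-1865 + 0)/((-51)² - 3998) = -1865/(2601 - 3998) = -1865/(-1397) = -1865*(-1/1397) = 1865/1397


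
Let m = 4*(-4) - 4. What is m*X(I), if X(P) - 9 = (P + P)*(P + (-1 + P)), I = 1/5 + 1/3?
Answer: -8164/45 ≈ -181.42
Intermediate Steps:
I = 8/15 (I = 1*(⅕) + 1*(⅓) = ⅕ + ⅓ = 8/15 ≈ 0.53333)
X(P) = 9 + 2*P*(-1 + 2*P) (X(P) = 9 + (P + P)*(P + (-1 + P)) = 9 + (2*P)*(-1 + 2*P) = 9 + 2*P*(-1 + 2*P))
m = -20 (m = -16 - 4 = -20)
m*X(I) = -20*(9 - 2*8/15 + 4*(8/15)²) = -20*(9 - 16/15 + 4*(64/225)) = -20*(9 - 16/15 + 256/225) = -20*2041/225 = -8164/45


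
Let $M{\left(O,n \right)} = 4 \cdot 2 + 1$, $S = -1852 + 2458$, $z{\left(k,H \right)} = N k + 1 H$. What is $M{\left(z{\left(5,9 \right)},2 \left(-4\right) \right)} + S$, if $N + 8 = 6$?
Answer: $615$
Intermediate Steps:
$N = -2$ ($N = -8 + 6 = -2$)
$z{\left(k,H \right)} = H - 2 k$ ($z{\left(k,H \right)} = - 2 k + 1 H = - 2 k + H = H - 2 k$)
$S = 606$
$M{\left(O,n \right)} = 9$ ($M{\left(O,n \right)} = 8 + 1 = 9$)
$M{\left(z{\left(5,9 \right)},2 \left(-4\right) \right)} + S = 9 + 606 = 615$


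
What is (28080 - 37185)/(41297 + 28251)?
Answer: -9105/69548 ≈ -0.13092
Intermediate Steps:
(28080 - 37185)/(41297 + 28251) = -9105/69548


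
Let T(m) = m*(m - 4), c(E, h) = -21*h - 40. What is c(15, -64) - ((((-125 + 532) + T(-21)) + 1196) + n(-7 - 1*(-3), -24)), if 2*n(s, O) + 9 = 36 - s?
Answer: -1679/2 ≈ -839.50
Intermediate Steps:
c(E, h) = -40 - 21*h
T(m) = m*(-4 + m)
n(s, O) = 27/2 - s/2 (n(s, O) = -9/2 + (36 - s)/2 = -9/2 + (18 - s/2) = 27/2 - s/2)
c(15, -64) - ((((-125 + 532) + T(-21)) + 1196) + n(-7 - 1*(-3), -24)) = (-40 - 21*(-64)) - ((((-125 + 532) - 21*(-4 - 21)) + 1196) + (27/2 - (-7 - 1*(-3))/2)) = (-40 + 1344) - (((407 - 21*(-25)) + 1196) + (27/2 - (-7 + 3)/2)) = 1304 - (((407 + 525) + 1196) + (27/2 - 1/2*(-4))) = 1304 - ((932 + 1196) + (27/2 + 2)) = 1304 - (2128 + 31/2) = 1304 - 1*4287/2 = 1304 - 4287/2 = -1679/2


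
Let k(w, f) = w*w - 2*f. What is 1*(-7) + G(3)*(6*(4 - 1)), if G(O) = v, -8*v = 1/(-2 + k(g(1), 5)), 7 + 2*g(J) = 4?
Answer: -88/13 ≈ -6.7692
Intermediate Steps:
g(J) = -3/2 (g(J) = -7/2 + (½)*4 = -7/2 + 2 = -3/2)
k(w, f) = w² - 2*f
v = 1/78 (v = -1/(8*(-2 + ((-3/2)² - 2*5))) = -1/(8*(-2 + (9/4 - 10))) = -1/(8*(-2 - 31/4)) = -1/(8*(-39/4)) = -⅛*(-4/39) = 1/78 ≈ 0.012821)
G(O) = 1/78
1*(-7) + G(3)*(6*(4 - 1)) = 1*(-7) + (6*(4 - 1))/78 = -7 + (6*3)/78 = -7 + (1/78)*18 = -7 + 3/13 = -88/13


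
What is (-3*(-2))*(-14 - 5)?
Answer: -114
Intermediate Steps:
(-3*(-2))*(-14 - 5) = 6*(-19) = -114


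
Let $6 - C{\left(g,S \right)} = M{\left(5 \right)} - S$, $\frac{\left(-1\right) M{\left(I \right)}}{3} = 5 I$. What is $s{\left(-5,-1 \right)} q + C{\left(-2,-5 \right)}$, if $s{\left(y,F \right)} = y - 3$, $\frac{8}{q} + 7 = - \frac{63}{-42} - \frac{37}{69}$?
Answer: $\frac{72140}{833} \approx 86.603$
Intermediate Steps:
$M{\left(I \right)} = - 15 I$ ($M{\left(I \right)} = - 3 \cdot 5 I = - 15 I$)
$q = - \frac{1104}{833}$ ($q = \frac{8}{-7 - \left(- \frac{3}{2} + \frac{37}{69}\right)} = \frac{8}{-7 - - \frac{133}{138}} = \frac{8}{-7 + \left(\frac{3}{2} - \frac{37}{69}\right)} = \frac{8}{-7 + \frac{133}{138}} = \frac{8}{- \frac{833}{138}} = 8 \left(- \frac{138}{833}\right) = - \frac{1104}{833} \approx -1.3253$)
$s{\left(y,F \right)} = -3 + y$
$C{\left(g,S \right)} = 81 + S$ ($C{\left(g,S \right)} = 6 - \left(\left(-15\right) 5 - S\right) = 6 - \left(-75 - S\right) = 6 + \left(75 + S\right) = 81 + S$)
$s{\left(-5,-1 \right)} q + C{\left(-2,-5 \right)} = \left(-3 - 5\right) \left(- \frac{1104}{833}\right) + \left(81 - 5\right) = \left(-8\right) \left(- \frac{1104}{833}\right) + 76 = \frac{8832}{833} + 76 = \frac{72140}{833}$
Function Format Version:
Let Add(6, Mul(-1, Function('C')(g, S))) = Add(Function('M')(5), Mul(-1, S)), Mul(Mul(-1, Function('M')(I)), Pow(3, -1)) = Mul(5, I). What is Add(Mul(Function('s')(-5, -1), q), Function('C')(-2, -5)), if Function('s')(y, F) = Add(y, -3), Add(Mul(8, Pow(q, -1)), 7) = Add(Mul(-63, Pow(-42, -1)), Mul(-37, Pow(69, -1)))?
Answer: Rational(72140, 833) ≈ 86.603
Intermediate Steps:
Function('M')(I) = Mul(-15, I) (Function('M')(I) = Mul(-3, Mul(5, I)) = Mul(-15, I))
q = Rational(-1104, 833) (q = Mul(8, Pow(Add(-7, Add(Mul(-63, Pow(-42, -1)), Mul(-37, Pow(69, -1)))), -1)) = Mul(8, Pow(Add(-7, Add(Mul(-63, Rational(-1, 42)), Mul(-37, Rational(1, 69)))), -1)) = Mul(8, Pow(Add(-7, Add(Rational(3, 2), Rational(-37, 69))), -1)) = Mul(8, Pow(Add(-7, Rational(133, 138)), -1)) = Mul(8, Pow(Rational(-833, 138), -1)) = Mul(8, Rational(-138, 833)) = Rational(-1104, 833) ≈ -1.3253)
Function('s')(y, F) = Add(-3, y)
Function('C')(g, S) = Add(81, S) (Function('C')(g, S) = Add(6, Mul(-1, Add(Mul(-15, 5), Mul(-1, S)))) = Add(6, Mul(-1, Add(-75, Mul(-1, S)))) = Add(6, Add(75, S)) = Add(81, S))
Add(Mul(Function('s')(-5, -1), q), Function('C')(-2, -5)) = Add(Mul(Add(-3, -5), Rational(-1104, 833)), Add(81, -5)) = Add(Mul(-8, Rational(-1104, 833)), 76) = Add(Rational(8832, 833), 76) = Rational(72140, 833)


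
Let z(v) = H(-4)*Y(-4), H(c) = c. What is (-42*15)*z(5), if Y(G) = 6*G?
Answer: -60480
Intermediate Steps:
z(v) = 96 (z(v) = -24*(-4) = -4*(-24) = 96)
(-42*15)*z(5) = -42*15*96 = -630*96 = -60480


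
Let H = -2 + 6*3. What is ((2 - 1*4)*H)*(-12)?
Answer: 384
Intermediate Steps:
H = 16 (H = -2 + 18 = 16)
((2 - 1*4)*H)*(-12) = ((2 - 1*4)*16)*(-12) = ((2 - 4)*16)*(-12) = -2*16*(-12) = -32*(-12) = 384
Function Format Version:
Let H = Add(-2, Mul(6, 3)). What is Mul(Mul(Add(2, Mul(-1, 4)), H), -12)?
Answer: 384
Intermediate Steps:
H = 16 (H = Add(-2, 18) = 16)
Mul(Mul(Add(2, Mul(-1, 4)), H), -12) = Mul(Mul(Add(2, Mul(-1, 4)), 16), -12) = Mul(Mul(Add(2, -4), 16), -12) = Mul(Mul(-2, 16), -12) = Mul(-32, -12) = 384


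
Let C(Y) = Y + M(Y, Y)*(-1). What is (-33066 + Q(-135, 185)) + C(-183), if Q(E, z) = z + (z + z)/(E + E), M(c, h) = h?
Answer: -887824/27 ≈ -32882.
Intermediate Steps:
Q(E, z) = z + z/E (Q(E, z) = z + (2*z)/((2*E)) = z + (2*z)*(1/(2*E)) = z + z/E)
C(Y) = 0 (C(Y) = Y + Y*(-1) = Y - Y = 0)
(-33066 + Q(-135, 185)) + C(-183) = (-33066 + (185 + 185/(-135))) + 0 = (-33066 + (185 + 185*(-1/135))) + 0 = (-33066 + (185 - 37/27)) + 0 = (-33066 + 4958/27) + 0 = -887824/27 + 0 = -887824/27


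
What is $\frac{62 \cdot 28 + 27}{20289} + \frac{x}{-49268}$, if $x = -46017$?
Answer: $\frac{1020498397}{999598452} \approx 1.0209$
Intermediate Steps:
$\frac{62 \cdot 28 + 27}{20289} + \frac{x}{-49268} = \frac{62 \cdot 28 + 27}{20289} - \frac{46017}{-49268} = \left(1736 + 27\right) \frac{1}{20289} - - \frac{46017}{49268} = 1763 \cdot \frac{1}{20289} + \frac{46017}{49268} = \frac{1763}{20289} + \frac{46017}{49268} = \frac{1020498397}{999598452}$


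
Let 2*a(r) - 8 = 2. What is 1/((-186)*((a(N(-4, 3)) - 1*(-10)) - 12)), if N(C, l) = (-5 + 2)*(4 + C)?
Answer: -1/558 ≈ -0.0017921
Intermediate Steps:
N(C, l) = -12 - 3*C (N(C, l) = -3*(4 + C) = -12 - 3*C)
a(r) = 5 (a(r) = 4 + (½)*2 = 4 + 1 = 5)
1/((-186)*((a(N(-4, 3)) - 1*(-10)) - 12)) = 1/((-186)*((5 - 1*(-10)) - 12)) = -1/(186*((5 + 10) - 12)) = -1/(186*(15 - 12)) = -1/186/3 = -1/186*⅓ = -1/558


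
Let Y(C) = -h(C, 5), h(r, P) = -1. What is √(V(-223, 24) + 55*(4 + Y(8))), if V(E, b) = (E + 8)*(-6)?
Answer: √1565 ≈ 39.560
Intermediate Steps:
V(E, b) = -48 - 6*E (V(E, b) = (8 + E)*(-6) = -48 - 6*E)
Y(C) = 1 (Y(C) = -1*(-1) = 1)
√(V(-223, 24) + 55*(4 + Y(8))) = √((-48 - 6*(-223)) + 55*(4 + 1)) = √((-48 + 1338) + 55*5) = √(1290 + 275) = √1565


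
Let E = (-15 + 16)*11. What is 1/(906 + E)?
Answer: 1/917 ≈ 0.0010905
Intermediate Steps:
E = 11 (E = 1*11 = 11)
1/(906 + E) = 1/(906 + 11) = 1/917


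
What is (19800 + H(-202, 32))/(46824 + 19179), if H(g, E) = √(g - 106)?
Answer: 6600/22001 + 2*I*√77/66003 ≈ 0.29999 + 0.0002659*I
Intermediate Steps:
H(g, E) = √(-106 + g)
(19800 + H(-202, 32))/(46824 + 19179) = (19800 + √(-106 - 202))/(46824 + 19179) = (19800 + √(-308))/66003 = (19800 + 2*I*√77)*(1/66003) = 6600/22001 + 2*I*√77/66003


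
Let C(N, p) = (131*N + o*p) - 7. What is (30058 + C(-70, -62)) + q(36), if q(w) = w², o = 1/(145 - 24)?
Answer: 2683355/121 ≈ 22177.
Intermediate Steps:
o = 1/121 ≈ 0.0082645
C(N, p) = -7 + 131*N + p/121 (C(N, p) = (131*N + p/121) - 7 = -7 + 131*N + p/121)
(30058 + C(-70, -62)) + q(36) = (30058 + (-7 + 131*(-70) + (1/121)*(-62))) + 36² = (30058 + (-7 - 9170 - 62/121)) + 1296 = (30058 - 1110479/121) + 1296 = 2526539/121 + 1296 = 2683355/121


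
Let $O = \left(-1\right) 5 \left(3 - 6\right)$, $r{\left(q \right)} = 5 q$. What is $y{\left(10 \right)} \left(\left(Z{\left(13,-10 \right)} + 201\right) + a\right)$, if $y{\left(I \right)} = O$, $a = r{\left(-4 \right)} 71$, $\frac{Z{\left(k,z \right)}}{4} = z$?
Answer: $-18885$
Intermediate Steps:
$Z{\left(k,z \right)} = 4 z$
$a = -1420$ ($a = 5 \left(-4\right) 71 = \left(-20\right) 71 = -1420$)
$O = 15$ ($O = - 5 \left(3 - 6\right) = \left(-5\right) \left(-3\right) = 15$)
$y{\left(I \right)} = 15$
$y{\left(10 \right)} \left(\left(Z{\left(13,-10 \right)} + 201\right) + a\right) = 15 \left(\left(4 \left(-10\right) + 201\right) - 1420\right) = 15 \left(\left(-40 + 201\right) - 1420\right) = 15 \left(161 - 1420\right) = 15 \left(-1259\right) = -18885$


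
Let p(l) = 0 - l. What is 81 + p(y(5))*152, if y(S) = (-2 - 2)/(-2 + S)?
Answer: 851/3 ≈ 283.67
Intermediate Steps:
y(S) = -4/(-2 + S)
p(l) = -l
81 + p(y(5))*152 = 81 - (-4)/(-2 + 5)*152 = 81 - (-4)/3*152 = 81 - 1*(-4/3)*152 = 81 + (4/3)*152 = 81 + 608/3 = 851/3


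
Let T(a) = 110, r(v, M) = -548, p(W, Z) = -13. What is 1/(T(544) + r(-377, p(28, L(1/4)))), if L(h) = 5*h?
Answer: -1/438 ≈ -0.0022831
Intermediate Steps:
1/(T(544) + r(-377, p(28, L(1/4)))) = 1/(110 - 548) = 1/(-438) = -1/438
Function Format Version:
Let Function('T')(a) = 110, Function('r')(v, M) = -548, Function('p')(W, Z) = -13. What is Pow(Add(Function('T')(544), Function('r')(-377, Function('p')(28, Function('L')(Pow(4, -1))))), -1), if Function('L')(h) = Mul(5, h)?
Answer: Rational(-1, 438) ≈ -0.0022831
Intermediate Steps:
Pow(Add(Function('T')(544), Function('r')(-377, Function('p')(28, Function('L')(Pow(4, -1))))), -1) = Pow(Add(110, -548), -1) = Pow(-438, -1) = Rational(-1, 438)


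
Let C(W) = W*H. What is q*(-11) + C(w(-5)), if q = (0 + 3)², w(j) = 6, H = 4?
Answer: -75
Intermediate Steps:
C(W) = 4*W (C(W) = W*4 = 4*W)
q = 9 (q = 3² = 9)
q*(-11) + C(w(-5)) = 9*(-11) + 4*6 = -99 + 24 = -75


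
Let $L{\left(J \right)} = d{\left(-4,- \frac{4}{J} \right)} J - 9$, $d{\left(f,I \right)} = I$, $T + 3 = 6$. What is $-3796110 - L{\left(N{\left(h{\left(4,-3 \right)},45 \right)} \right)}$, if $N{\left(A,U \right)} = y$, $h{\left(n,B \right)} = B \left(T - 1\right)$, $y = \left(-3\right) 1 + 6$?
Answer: $-3796097$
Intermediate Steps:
$T = 3$ ($T = -3 + 6 = 3$)
$y = 3$ ($y = -3 + 6 = 3$)
$h{\left(n,B \right)} = 2 B$ ($h{\left(n,B \right)} = B \left(3 - 1\right) = B 2 = 2 B$)
$N{\left(A,U \right)} = 3$
$L{\left(J \right)} = -13$ ($L{\left(J \right)} = - \frac{4}{J} J - 9 = -4 - 9 = -13$)
$-3796110 - L{\left(N{\left(h{\left(4,-3 \right)},45 \right)} \right)} = -3796110 - -13 = -3796110 + 13 = -3796097$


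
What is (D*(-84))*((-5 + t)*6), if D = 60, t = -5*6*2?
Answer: 1965600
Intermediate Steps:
t = -60 (t = -30*2 = -60)
(D*(-84))*((-5 + t)*6) = (60*(-84))*((-5 - 60)*6) = -(-327600)*6 = -5040*(-390) = 1965600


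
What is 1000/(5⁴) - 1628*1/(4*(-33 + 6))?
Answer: 2251/135 ≈ 16.674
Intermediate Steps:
1000/(5⁴) - 1628*1/(4*(-33 + 6)) = 1000/625 - 1628/((-27*4)) = 1000*(1/625) - 1628/(-108) = 8/5 - 1628*(-1/108) = 8/5 + 407/27 = 2251/135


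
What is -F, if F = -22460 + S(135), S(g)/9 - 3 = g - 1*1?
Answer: 21227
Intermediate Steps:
S(g) = 18 + 9*g (S(g) = 27 + 9*(g - 1*1) = 27 + 9*(g - 1) = 27 + 9*(-1 + g) = 27 + (-9 + 9*g) = 18 + 9*g)
F = -21227 (F = -22460 + (18 + 9*135) = -22460 + (18 + 1215) = -22460 + 1233 = -21227)
-F = -1*(-21227) = 21227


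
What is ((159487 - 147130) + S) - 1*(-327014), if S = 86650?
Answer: 426021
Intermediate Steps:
((159487 - 147130) + S) - 1*(-327014) = ((159487 - 147130) + 86650) - 1*(-327014) = (12357 + 86650) + 327014 = 99007 + 327014 = 426021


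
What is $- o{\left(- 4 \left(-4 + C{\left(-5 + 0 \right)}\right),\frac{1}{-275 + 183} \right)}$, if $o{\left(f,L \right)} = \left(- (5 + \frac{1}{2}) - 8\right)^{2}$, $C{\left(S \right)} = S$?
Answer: $- \frac{729}{4} \approx -182.25$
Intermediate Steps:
$o{\left(f,L \right)} = \frac{729}{4}$ ($o{\left(f,L \right)} = \left(- (5 + \frac{1}{2}) - 8\right)^{2} = \left(\left(-1\right) \frac{11}{2} - 8\right)^{2} = \left(- \frac{11}{2} - 8\right)^{2} = \left(- \frac{27}{2}\right)^{2} = \frac{729}{4}$)
$- o{\left(- 4 \left(-4 + C{\left(-5 + 0 \right)}\right),\frac{1}{-275 + 183} \right)} = \left(-1\right) \frac{729}{4} = - \frac{729}{4}$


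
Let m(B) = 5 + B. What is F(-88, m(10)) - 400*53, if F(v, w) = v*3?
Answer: -21464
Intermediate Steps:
F(v, w) = 3*v
F(-88, m(10)) - 400*53 = 3*(-88) - 400*53 = -264 - 21200 = -21464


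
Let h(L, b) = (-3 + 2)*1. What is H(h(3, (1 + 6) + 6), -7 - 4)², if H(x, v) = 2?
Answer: 4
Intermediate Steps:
h(L, b) = -1 (h(L, b) = -1*1 = -1)
H(h(3, (1 + 6) + 6), -7 - 4)² = 2² = 4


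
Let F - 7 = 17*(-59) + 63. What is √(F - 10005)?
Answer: I*√10938 ≈ 104.58*I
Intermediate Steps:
F = -933 (F = 7 + (17*(-59) + 63) = 7 + (-1003 + 63) = 7 - 940 = -933)
√(F - 10005) = √(-933 - 10005) = √(-10938) = I*√10938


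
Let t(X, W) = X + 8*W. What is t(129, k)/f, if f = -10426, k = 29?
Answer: -361/10426 ≈ -0.034625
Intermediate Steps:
t(129, k)/f = (129 + 8*29)/(-10426) = (129 + 232)*(-1/10426) = 361*(-1/10426) = -361/10426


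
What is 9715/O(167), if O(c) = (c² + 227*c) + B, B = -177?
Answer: 9715/65621 ≈ 0.14805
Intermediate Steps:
O(c) = -177 + c² + 227*c (O(c) = (c² + 227*c) - 177 = -177 + c² + 227*c)
9715/O(167) = 9715/(-177 + 167² + 227*167) = 9715/(-177 + 27889 + 37909) = 9715/65621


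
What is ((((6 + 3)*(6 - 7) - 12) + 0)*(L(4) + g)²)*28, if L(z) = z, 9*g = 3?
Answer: -33124/3 ≈ -11041.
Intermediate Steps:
g = ⅓ (g = (⅑)*3 = ⅓ ≈ 0.33333)
((((6 + 3)*(6 - 7) - 12) + 0)*(L(4) + g)²)*28 = ((((6 + 3)*(6 - 7) - 12) + 0)*(4 + ⅓)²)*28 = (((9*(-1) - 12) + 0)*(13/3)²)*28 = (((-9 - 12) + 0)*(169/9))*28 = ((-21 + 0)*(169/9))*28 = -21*169/9*28 = -1183/3*28 = -33124/3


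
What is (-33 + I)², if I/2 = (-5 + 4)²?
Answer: 961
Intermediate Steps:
I = 2 (I = 2*(-5 + 4)² = 2*(-1)² = 2*1 = 2)
(-33 + I)² = (-33 + 2)² = (-31)² = 961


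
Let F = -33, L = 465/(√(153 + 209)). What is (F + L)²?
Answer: 610443/362 - 15345*√362/181 ≈ 73.276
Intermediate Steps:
L = 465*√362/362 (L = 465/(√362) = 465*(√362/362) = 465*√362/362 ≈ 24.440)
(F + L)² = (-33 + 465*√362/362)²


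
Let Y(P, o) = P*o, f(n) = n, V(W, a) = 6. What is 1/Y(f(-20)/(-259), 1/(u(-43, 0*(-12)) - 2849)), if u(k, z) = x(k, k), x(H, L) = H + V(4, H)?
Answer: -373737/10 ≈ -37374.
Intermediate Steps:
x(H, L) = 6 + H (x(H, L) = H + 6 = 6 + H)
u(k, z) = 6 + k
1/Y(f(-20)/(-259), 1/(u(-43, 0*(-12)) - 2849)) = 1/((-20/(-259))/((6 - 43) - 2849)) = 1/((-20*(-1/259))/(-37 - 2849)) = 1/((20/259)/(-2886)) = 1/((20/259)*(-1/2886)) = 1/(-10/373737) = -373737/10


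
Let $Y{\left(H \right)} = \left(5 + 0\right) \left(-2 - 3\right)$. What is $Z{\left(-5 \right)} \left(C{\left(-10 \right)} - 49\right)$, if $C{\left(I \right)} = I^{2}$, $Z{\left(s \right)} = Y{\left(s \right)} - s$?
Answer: $-1020$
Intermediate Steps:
$Y{\left(H \right)} = -25$ ($Y{\left(H \right)} = 5 \left(-5\right) = -25$)
$Z{\left(s \right)} = -25 - s$
$Z{\left(-5 \right)} \left(C{\left(-10 \right)} - 49\right) = \left(-25 - -5\right) \left(\left(-10\right)^{2} - 49\right) = \left(-25 + 5\right) \left(100 - 49\right) = \left(-20\right) 51 = -1020$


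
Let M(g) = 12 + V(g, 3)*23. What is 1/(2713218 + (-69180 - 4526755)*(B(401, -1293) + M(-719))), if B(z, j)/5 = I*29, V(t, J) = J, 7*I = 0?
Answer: -1/369557517 ≈ -2.7059e-9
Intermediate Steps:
I = 0 (I = (1/7)*0 = 0)
M(g) = 81 (M(g) = 12 + 3*23 = 12 + 69 = 81)
B(z, j) = 0 (B(z, j) = 5*(0*29) = 5*0 = 0)
1/(2713218 + (-69180 - 4526755)*(B(401, -1293) + M(-719))) = 1/(2713218 + (-69180 - 4526755)*(0 + 81)) = 1/(2713218 - 4595935*81) = 1/(2713218 - 372270735) = 1/(-369557517) = -1/369557517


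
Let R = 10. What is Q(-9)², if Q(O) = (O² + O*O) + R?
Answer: 29584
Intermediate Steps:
Q(O) = 10 + 2*O² (Q(O) = (O² + O*O) + 10 = (O² + O²) + 10 = 2*O² + 10 = 10 + 2*O²)
Q(-9)² = (10 + 2*(-9)²)² = (10 + 2*81)² = (10 + 162)² = 172² = 29584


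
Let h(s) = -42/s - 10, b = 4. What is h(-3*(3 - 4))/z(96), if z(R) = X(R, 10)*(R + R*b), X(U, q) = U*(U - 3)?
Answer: -1/178560 ≈ -5.6004e-6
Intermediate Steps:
X(U, q) = U*(-3 + U)
z(R) = 5*R²*(-3 + R) (z(R) = (R*(-3 + R))*(R + R*4) = (R*(-3 + R))*(R + 4*R) = (R*(-3 + R))*(5*R) = 5*R²*(-3 + R))
h(s) = -10 - 42/s
h(-3*(3 - 4))/z(96) = (-10 - 42*(-1/(3*(3 - 4))))/((5*96²*(-3 + 96))) = (-10 - 42/((-3*(-1))))/((5*9216*93)) = (-10 - 42/3)/4285440 = (-10 - 42*⅓)*(1/4285440) = (-10 - 14)*(1/4285440) = -24*1/4285440 = -1/178560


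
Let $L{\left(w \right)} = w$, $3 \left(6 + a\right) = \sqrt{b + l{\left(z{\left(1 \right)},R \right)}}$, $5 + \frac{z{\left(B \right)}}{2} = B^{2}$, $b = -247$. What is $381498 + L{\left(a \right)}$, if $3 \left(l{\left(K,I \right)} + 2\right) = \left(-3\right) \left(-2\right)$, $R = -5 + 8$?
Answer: $381492 + \frac{i \sqrt{247}}{3} \approx 3.8149 \cdot 10^{5} + 5.2387 i$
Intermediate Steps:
$z{\left(B \right)} = -10 + 2 B^{2}$
$R = 3$
$l{\left(K,I \right)} = 0$ ($l{\left(K,I \right)} = -2 + \frac{\left(-3\right) \left(-2\right)}{3} = -2 + \frac{1}{3} \cdot 6 = -2 + 2 = 0$)
$a = -6 + \frac{i \sqrt{247}}{3}$ ($a = -6 + \frac{\sqrt{-247 + 0}}{3} = -6 + \frac{\sqrt{-247}}{3} = -6 + \frac{i \sqrt{247}}{3} \approx -6.0 + 5.2387 i$)
$381498 + L{\left(a \right)} = 381498 - \left(6 - \frac{i \sqrt{247}}{3}\right) = 381492 + \frac{i \sqrt{247}}{3}$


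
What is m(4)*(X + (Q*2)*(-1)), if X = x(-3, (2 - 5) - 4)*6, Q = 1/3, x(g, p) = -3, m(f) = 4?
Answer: -224/3 ≈ -74.667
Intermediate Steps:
Q = ⅓ ≈ 0.33333
X = -18 (X = -3*6 = -18)
m(4)*(X + (Q*2)*(-1)) = 4*(-18 + ((⅓)*2)*(-1)) = 4*(-18 + (⅔)*(-1)) = 4*(-18 - ⅔) = 4*(-56/3) = -224/3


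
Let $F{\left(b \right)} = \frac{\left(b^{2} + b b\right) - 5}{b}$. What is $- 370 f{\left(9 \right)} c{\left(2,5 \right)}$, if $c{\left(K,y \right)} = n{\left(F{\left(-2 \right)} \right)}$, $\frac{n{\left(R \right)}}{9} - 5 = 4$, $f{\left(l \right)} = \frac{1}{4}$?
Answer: $- \frac{14985}{2} \approx -7492.5$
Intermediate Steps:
$f{\left(l \right)} = \frac{1}{4}$
$F{\left(b \right)} = \frac{-5 + 2 b^{2}}{b}$ ($F{\left(b \right)} = \frac{\left(b^{2} + b^{2}\right) - 5}{b} = \frac{2 b^{2} - 5}{b} = \frac{-5 + 2 b^{2}}{b}$)
$n{\left(R \right)} = 81$ ($n{\left(R \right)} = 45 + 9 \cdot 4 = 45 + 36 = 81$)
$c{\left(K,y \right)} = 81$
$- 370 f{\left(9 \right)} c{\left(2,5 \right)} = - 370 \cdot \frac{1}{4} \cdot 81 = \left(-370\right) \frac{81}{4} = - \frac{14985}{2}$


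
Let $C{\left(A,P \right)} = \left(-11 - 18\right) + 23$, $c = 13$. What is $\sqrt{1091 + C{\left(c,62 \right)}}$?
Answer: $\sqrt{1085} \approx 32.939$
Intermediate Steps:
$C{\left(A,P \right)} = -6$ ($C{\left(A,P \right)} = -29 + 23 = -6$)
$\sqrt{1091 + C{\left(c,62 \right)}} = \sqrt{1091 - 6} = \sqrt{1085}$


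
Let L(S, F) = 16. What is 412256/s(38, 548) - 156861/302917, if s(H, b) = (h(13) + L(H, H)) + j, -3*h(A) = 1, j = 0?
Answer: 374630679789/14237099 ≈ 26314.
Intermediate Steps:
h(A) = -⅓ (h(A) = -⅓*1 = -⅓)
s(H, b) = 47/3 (s(H, b) = (-⅓ + 16) + 0 = 47/3 + 0 = 47/3)
412256/s(38, 548) - 156861/302917 = 412256/(47/3) - 156861/302917 = 412256*(3/47) - 156861*1/302917 = 1236768/47 - 156861/302917 = 374630679789/14237099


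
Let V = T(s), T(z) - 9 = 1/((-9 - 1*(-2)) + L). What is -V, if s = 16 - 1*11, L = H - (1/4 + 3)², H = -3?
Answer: -2945/329 ≈ -8.9514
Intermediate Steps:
L = -217/16 (L = -3 - (1/4 + 3)² = -3 - (¼ + 3)² = -3 - (13/4)² = -3 - 1*169/16 = -3 - 169/16 = -217/16 ≈ -13.563)
s = 5 (s = 16 - 11 = 5)
T(z) = 2945/329 (T(z) = 9 + 1/((-9 - 1*(-2)) - 217/16) = 9 + 1/((-9 + 2) - 217/16) = 9 + 1/(-7 - 217/16) = 9 + 1/(-329/16) = 9 - 16/329 = 2945/329)
V = 2945/329 ≈ 8.9514
-V = -1*2945/329 = -2945/329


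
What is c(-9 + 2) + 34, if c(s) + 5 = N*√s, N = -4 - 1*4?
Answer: 29 - 8*I*√7 ≈ 29.0 - 21.166*I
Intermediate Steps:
N = -8 (N = -4 - 4 = -8)
c(s) = -5 - 8*√s
c(-9 + 2) + 34 = (-5 - 8*√(-9 + 2)) + 34 = (-5 - 8*I*√7) + 34 = 29 - 8*I*√7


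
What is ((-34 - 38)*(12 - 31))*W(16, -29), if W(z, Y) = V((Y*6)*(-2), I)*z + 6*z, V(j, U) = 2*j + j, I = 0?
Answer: 22982400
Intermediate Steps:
V(j, U) = 3*j
W(z, Y) = 6*z - 36*Y*z (W(z, Y) = (3*((Y*6)*(-2)))*z + 6*z = (3*((6*Y)*(-2)))*z + 6*z = (3*(-12*Y))*z + 6*z = (-36*Y)*z + 6*z = -36*Y*z + 6*z = 6*z - 36*Y*z)
((-34 - 38)*(12 - 31))*W(16, -29) = ((-34 - 38)*(12 - 31))*(6*16*(1 - 6*(-29))) = (-72*(-19))*(6*16*(1 + 174)) = 1368*(6*16*175) = 1368*16800 = 22982400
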